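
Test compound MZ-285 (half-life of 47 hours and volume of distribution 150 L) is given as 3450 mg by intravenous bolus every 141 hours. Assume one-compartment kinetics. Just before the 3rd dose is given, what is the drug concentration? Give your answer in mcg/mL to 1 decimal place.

3.2 mcg/mL

f = (1/2)^(τ/t½) = (1/2)^(141/47) ≈ 0.1250.
C₀ = D/Vd = 3450/150 ≈ 23.000 mcg/mL.
Before the 3rd dose, 2 doses have been given. Superposition: Cmin = C₀·(f + f²).
≈ 23.000 × (0.1250 + 0.0156) ≈ 23.000 × 0.1406 ≈ 3.234 mcg/mL.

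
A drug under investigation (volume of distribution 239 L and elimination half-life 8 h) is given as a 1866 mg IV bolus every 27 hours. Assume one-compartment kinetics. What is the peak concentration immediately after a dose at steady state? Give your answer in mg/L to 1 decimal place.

8.6 mg/L

k = ln2/t½ = ln2/8 ≈ 0.086643 h⁻¹; fraction remaining f = e^(−kτ) = e^(−0.086643×27) ≈ 0.0964.
Accumulation ratio R = 1/(1 − f) ≈ 1/0.9036 ≈ 1.1067.
Each bolus raises the concentration by D/Vd = 1866/239 ≈ 7.808 mg/L.
Steady-state peak Cmax,ss = C₀·R ≈ 7.808 × 1.1067 ≈ 8.641 mg/L.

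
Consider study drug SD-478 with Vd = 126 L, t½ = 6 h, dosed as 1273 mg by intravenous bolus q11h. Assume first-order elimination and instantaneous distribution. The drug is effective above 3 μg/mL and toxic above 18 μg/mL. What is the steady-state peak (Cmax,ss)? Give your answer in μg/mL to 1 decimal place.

τ/t½ = 11/6 ≈ 1.8333, so fraction remaining f = (1/2)^(11/6) ≈ 0.2806.
At steady state, accumulation factor R = 1/(1 − e^(−kτ)) ≈ 1.3900.
Each bolus raises the concentration by D/Vd = 1273/126 ≈ 10.103 μg/mL.
Cmax,ss = C₀/(1 − f) ≈ 10.103/0.7194 ≈ 14.044 μg/mL.
Peak 14.0 μg/mL vs MTC 18 μg/mL: below toxic threshold.

14.0 μg/mL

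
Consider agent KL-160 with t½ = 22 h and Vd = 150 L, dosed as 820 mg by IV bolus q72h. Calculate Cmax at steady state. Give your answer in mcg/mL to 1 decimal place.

6.1 mcg/mL

k = ln2/t½ = ln2/22 ≈ 0.031507 h⁻¹; fraction remaining f = e^(−kτ) = e^(−0.031507×72) ≈ 0.1035.
Accumulation ratio R = 1/(1 − f) ≈ 1/0.8965 ≈ 1.1154.
Single-dose peak C₀ = D/Vd = 820/150 ≈ 5.467 mcg/mL.
Cmax,ss = C₀/(1 − f) ≈ 5.467/0.8965 ≈ 6.098 mcg/mL.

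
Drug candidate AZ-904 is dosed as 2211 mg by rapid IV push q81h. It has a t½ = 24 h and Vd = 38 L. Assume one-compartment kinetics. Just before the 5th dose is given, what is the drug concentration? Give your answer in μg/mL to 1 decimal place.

f = (1/2)^(τ/t½) = (1/2)^(81/24) ≈ 0.0964.
C₀ = D/Vd = 2211/38 ≈ 58.184 μg/mL.
Before the 5th dose, 4 doses have been given. Superposition: Cmin = C₀·(f + f² + … + f^4).
≈ 58.184 × (0.0964 + 0.0093 + 0.0009 + 0.0001) ≈ 58.184 × 0.1067 ≈ 6.208 μg/mL.

6.2 μg/mL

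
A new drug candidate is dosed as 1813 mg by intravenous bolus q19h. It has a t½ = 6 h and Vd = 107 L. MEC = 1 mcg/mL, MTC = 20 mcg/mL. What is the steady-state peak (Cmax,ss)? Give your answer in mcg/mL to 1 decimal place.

Over one 19-h interval, 19/6 ≈ 3.1667 half-lives elapse, leaving f ≈ 0.1114 of each dose.
Accumulation ratio R = 1/(1 − f) ≈ 1/0.8886 ≈ 1.1254.
Each bolus raises the concentration by D/Vd = 1813/107 ≈ 16.944 mcg/mL.
Cmax,ss = C₀/(1 − f) ≈ 16.944/0.8886 ≈ 19.068 mcg/mL.
Peak 19.1 mcg/mL vs MTC 20 mcg/mL: below toxic threshold.

19.1 mcg/mL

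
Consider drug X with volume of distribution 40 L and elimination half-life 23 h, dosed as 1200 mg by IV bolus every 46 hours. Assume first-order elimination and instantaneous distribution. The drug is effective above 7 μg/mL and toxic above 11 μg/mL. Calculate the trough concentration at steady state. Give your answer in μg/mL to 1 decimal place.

τ = 46 h = 2 half-lives, so f = (1/2)^2 = 0.25.
Accumulation ratio R = 1/(1 − f) = 1/0.75 = 4/3.
Single-dose peak C₀ = D/Vd = 1200/40 = 30 μg/mL.
Steady-state peak Cmax,ss = C₀·R = 30 × 4/3 ≈ 40.000 μg/mL.
Steady-state trough Cmin,ss = Cmax,ss·f ≈ 40.000 × 0.25 ≈ 10.000 μg/mL.
Trough 10.0 μg/mL vs MEC 7 μg/mL: adequate.

10.0 μg/mL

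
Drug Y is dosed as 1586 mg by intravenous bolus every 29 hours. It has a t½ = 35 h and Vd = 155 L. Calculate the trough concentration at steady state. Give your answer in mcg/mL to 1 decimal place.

13.2 mcg/mL

k = ln2/t½ = ln2/35 ≈ 0.019804 h⁻¹; fraction remaining f = e^(−kτ) = e^(−0.019804×29) ≈ 0.5631.
At steady state, accumulation factor R = 1/(1 − e^(−kτ)) ≈ 2.2889.
Each bolus raises the concentration by D/Vd = 1586/155 ≈ 10.232 mcg/mL.
Cmax,ss = C₀/(1 − f) ≈ 10.232/0.4369 ≈ 23.420 mcg/mL.
Steady-state trough Cmin,ss = Cmax,ss·f ≈ 23.420 × 0.5631 ≈ 13.188 mcg/mL.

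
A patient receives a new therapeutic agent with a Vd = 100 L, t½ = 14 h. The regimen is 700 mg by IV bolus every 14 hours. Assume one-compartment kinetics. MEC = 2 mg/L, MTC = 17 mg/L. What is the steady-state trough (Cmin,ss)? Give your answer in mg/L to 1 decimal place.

τ = 14 h = 1 half-life, so f = (1/2)^1 = 0.5.
Accumulation ratio R = 1/(1 − f) = 1/0.5 = 2/1.
Single-dose peak C₀ = D/Vd = 700/100 = 7 mg/L.
Steady-state peak Cmax,ss = C₀·R = 7 × 2/1 ≈ 14.000 mg/L.
Steady-state trough Cmin,ss = Cmax,ss·f ≈ 14.000 × 0.5 ≈ 7.000 mg/L.
Trough 7.0 mg/L vs MEC 2 mg/L: adequate.

7.0 mg/L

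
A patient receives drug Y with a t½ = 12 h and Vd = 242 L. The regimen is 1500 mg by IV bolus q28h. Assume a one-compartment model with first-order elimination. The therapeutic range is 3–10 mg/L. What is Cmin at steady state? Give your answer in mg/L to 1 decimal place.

τ/t½ = 28/12 ≈ 2.3333, so fraction remaining f = (1/2)^(28/12) ≈ 0.1984.
At steady state, accumulation factor R = 1/(1 − e^(−kτ)) ≈ 1.2475.
Each bolus raises the concentration by D/Vd = 1500/242 ≈ 6.198 mg/L.
Cmax,ss = C₀/(1 − f) ≈ 6.198/0.8016 ≈ 7.732 mg/L.
One interval later, Cmin,ss = Cmax,ss·e^(−kτ) ≈ 7.732 × 0.1984 ≈ 1.534 mg/L.
Trough 1.5 mg/L vs MEC 3 mg/L: subtherapeutic.

1.5 mg/L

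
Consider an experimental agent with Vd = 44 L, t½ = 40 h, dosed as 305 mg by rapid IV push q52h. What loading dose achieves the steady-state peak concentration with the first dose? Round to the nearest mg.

f = (1/2)^(52/40) ≈ 0.406126; accumulation ratio R = 1/(1−f) ≈ 1.68386.
Loading dose to hit Cmax,ss on first dose: D_load = D_maint·R ≈ 305 × 1.68386 ≈ 513.58 mg.

514 mg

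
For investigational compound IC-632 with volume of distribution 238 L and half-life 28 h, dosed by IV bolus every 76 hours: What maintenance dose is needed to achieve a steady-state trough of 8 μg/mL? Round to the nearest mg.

τ/t½ = 76/28 ≈ 2.7143, so f = (1/2)^(76/28) ≈ 0.152377.
Cmin,ss = (D/Vd)·f/(1−f), so D = Cmin,ss·Vd·(1−f)/f.
D = 8 × 238 × (1−f)/f ≈ 8 × 238 × 5.56267 ≈ 10591.32 mg.

10591 mg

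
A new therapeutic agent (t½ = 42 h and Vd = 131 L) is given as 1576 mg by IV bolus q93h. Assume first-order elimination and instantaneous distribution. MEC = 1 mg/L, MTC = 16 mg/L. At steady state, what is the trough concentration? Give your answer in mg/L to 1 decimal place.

k = ln2/t½ = ln2/42 ≈ 0.016504 h⁻¹; fraction remaining f = e^(−kτ) = e^(−0.016504×93) ≈ 0.2155.
Accumulation ratio R = 1/(1 − f) ≈ 1/0.7845 ≈ 1.2747.
Each bolus raises the concentration by D/Vd = 1576/131 ≈ 12.031 mg/L.
Cmax,ss = C₀/(1 − f) ≈ 12.031/0.7845 ≈ 15.336 mg/L.
One interval later, Cmin,ss = Cmax,ss·e^(−kτ) ≈ 15.336 × 0.2155 ≈ 3.305 mg/L.
Trough 3.3 mg/L vs MEC 1 mg/L: adequate.

3.3 mg/L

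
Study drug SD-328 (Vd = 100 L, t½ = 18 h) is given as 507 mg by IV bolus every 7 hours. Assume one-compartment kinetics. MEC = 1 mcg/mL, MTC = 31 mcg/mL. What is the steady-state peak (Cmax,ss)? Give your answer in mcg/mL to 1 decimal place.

21.5 mcg/mL

Over one 7-h interval, 7/18 ≈ 0.38889 half-lives elapse, leaving f ≈ 0.7637 of each dose.
At steady state, accumulation factor R = 1/(1 − e^(−kτ)) ≈ 4.2319.
Each bolus raises the concentration by D/Vd = 507/100 ≈ 5.070 mcg/mL.
Steady-state peak Cmax,ss = C₀·R ≈ 5.070 × 4.2319 ≈ 21.456 mcg/mL.
Peak 21.5 mcg/mL vs MTC 31 mcg/mL: below toxic threshold.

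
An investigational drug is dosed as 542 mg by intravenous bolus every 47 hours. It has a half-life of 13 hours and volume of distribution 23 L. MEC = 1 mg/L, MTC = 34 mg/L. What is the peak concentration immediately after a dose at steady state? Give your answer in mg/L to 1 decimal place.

k = ln2/t½ = ln2/13 ≈ 0.053319 h⁻¹; fraction remaining f = e^(−kτ) = e^(−0.053319×47) ≈ 0.0816.
At steady state, accumulation factor R = 1/(1 − e^(−kτ)) ≈ 1.0889.
Each bolus raises the concentration by D/Vd = 542/23 ≈ 23.565 mg/L.
Steady-state peak Cmax,ss = C₀·R ≈ 23.565 × 1.0889 ≈ 25.660 mg/L.
Peak 25.7 mg/L vs MTC 34 mg/L: below toxic threshold.

25.7 mg/L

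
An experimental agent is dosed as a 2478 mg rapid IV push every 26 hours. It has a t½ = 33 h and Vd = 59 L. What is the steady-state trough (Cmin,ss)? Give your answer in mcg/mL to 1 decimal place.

57.8 mcg/mL

k = ln2/t½ = ln2/33 ≈ 0.021004 h⁻¹; fraction remaining f = e^(−kτ) = e^(−0.021004×26) ≈ 0.5792.
Single-dose peak C₀ = D/Vd = 2478/59 ≈ 42.000 mcg/mL.
Steady-state trough Cmin,ss = C₀·f/(1−f) ≈ 42.000 × 0.5792/0.4208 ≈ 57.810 mcg/mL.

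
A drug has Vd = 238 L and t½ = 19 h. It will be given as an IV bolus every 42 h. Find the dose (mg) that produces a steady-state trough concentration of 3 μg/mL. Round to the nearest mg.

2591 mg

τ/t½ = 42/19 ≈ 2.2105, so f = (1/2)^(42/19) ≈ 0.216055.
Cmin,ss = (D/Vd)·f/(1−f), so D = Cmin,ss·Vd·(1−f)/f.
D = 3 × 238 × (1−f)/f ≈ 3 × 238 × 3.62845 ≈ 2590.71 mg.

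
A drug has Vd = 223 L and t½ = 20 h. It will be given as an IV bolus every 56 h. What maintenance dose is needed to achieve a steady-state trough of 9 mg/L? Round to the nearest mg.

11971 mg

τ/t½ = 56/20 ≈ 2.8, so f = (1/2)^(56/20) ≈ 0.143587.
Cmin,ss = (D/Vd)·f/(1−f), so D = Cmin,ss·Vd·(1−f)/f.
D = 9 × 223 × (1−f)/f ≈ 9 × 223 × 5.96442 ≈ 11970.59 mg.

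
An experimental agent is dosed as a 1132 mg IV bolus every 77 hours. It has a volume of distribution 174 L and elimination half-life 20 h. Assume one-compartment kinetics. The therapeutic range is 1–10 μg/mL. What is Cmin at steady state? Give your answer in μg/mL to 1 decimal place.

Over one 77-h interval, 77/20 ≈ 3.85 half-lives elapse, leaving f ≈ 0.0693 of each dose.
Each bolus raises the concentration by D/Vd = 1132/174 ≈ 6.506 μg/mL.
Steady-state trough Cmin,ss = C₀·f/(1−f) ≈ 6.506 × 0.0693/0.9307 ≈ 0.484 μg/mL.
Trough 0.5 μg/mL vs MEC 1 μg/mL: subtherapeutic.

0.5 μg/mL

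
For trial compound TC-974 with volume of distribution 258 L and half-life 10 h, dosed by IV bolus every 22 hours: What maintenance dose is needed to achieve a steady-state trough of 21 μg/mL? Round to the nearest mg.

τ/t½ = 22/10 ≈ 2.2, so f = (1/2)^(22/10) ≈ 0.217638.
Cmin,ss = (D/Vd)·f/(1−f), so D = Cmin,ss·Vd·(1−f)/f.
D = 21 × 258 × (1−f)/f ≈ 21 × 258 × 3.59479 ≈ 19476.57 mg.

19477 mg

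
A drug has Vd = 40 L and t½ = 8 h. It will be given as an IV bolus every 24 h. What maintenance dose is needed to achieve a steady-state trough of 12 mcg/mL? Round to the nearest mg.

3360 mg

τ/t½ = 24/8 ≈ 3, so f = (1/2)^(24/8) ≈ 0.125000.
Cmin,ss = (D/Vd)·f/(1−f), so D = Cmin,ss·Vd·(1−f)/f.
D = 12 × 40 × (1−f)/f ≈ 12 × 40 × 7.00000 ≈ 3360.00 mg.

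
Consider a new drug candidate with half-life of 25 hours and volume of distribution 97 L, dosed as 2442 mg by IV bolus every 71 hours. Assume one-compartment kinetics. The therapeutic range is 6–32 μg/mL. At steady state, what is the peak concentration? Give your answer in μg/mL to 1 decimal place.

k = ln2/t½ = ln2/25 ≈ 0.027726 h⁻¹; fraction remaining f = e^(−kτ) = e^(−0.027726×71) ≈ 0.1397.
At steady state, accumulation factor R = 1/(1 − e^(−kτ)) ≈ 1.1624.
Each bolus raises the concentration by D/Vd = 2442/97 ≈ 25.175 μg/mL.
Steady-state peak Cmax,ss = C₀·R ≈ 25.175 × 1.1624 ≈ 29.263 μg/mL.
Peak 29.3 μg/mL vs MTC 32 μg/mL: below toxic threshold.

29.3 μg/mL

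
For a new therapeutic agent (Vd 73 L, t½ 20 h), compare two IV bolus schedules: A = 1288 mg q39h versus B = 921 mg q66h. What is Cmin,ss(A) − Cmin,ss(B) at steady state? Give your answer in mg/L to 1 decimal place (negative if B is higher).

4.7 mg/L

Regimen A: f = (1/2)^(39/20) ≈ 0.2588; Cmin,ss = (1288/73)·f/(1−f) ≈ 6.161 mg/L.
Regimen B: f = (1/2)^(66/20) ≈ 0.1015; Cmin,ss = (921/73)·f/(1−f) ≈ 1.425 mg/L.
Difference ≈ 6.161 − 1.425 ≈ 4.736 mg/L.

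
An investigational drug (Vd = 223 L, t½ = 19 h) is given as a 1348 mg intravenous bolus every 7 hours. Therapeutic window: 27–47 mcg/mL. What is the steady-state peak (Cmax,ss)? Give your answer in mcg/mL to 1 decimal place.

k = ln2/t½ = ln2/19 ≈ 0.036481 h⁻¹; fraction remaining f = e^(−kτ) = e^(−0.036481×7) ≈ 0.7746.
At steady state, accumulation factor R = 1/(1 − e^(−kτ)) ≈ 4.4366.
Each bolus raises the concentration by D/Vd = 1348/223 ≈ 6.045 mcg/mL.
Steady-state peak Cmax,ss = C₀·R ≈ 6.045 × 4.4366 ≈ 26.819 mcg/mL.
Peak 26.8 mcg/mL vs MTC 47 mcg/mL: below toxic threshold.

26.8 mcg/mL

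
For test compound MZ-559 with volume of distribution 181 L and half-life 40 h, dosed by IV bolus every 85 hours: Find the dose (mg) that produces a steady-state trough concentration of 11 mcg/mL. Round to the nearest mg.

τ/t½ = 85/40 ≈ 2.125, so f = (1/2)^(85/40) ≈ 0.229251.
Cmin,ss = (D/Vd)·f/(1−f), so D = Cmin,ss·Vd·(1−f)/f.
D = 11 × 181 × (1−f)/f ≈ 11 × 181 × 3.36203 ≈ 6693.80 mg.

6694 mg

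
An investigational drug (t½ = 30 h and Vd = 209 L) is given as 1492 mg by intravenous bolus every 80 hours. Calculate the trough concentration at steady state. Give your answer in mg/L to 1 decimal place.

k = ln2/t½ = ln2/30 ≈ 0.023105 h⁻¹; fraction remaining f = e^(−kτ) = e^(−0.023105×80) ≈ 0.1575.
At steady state, accumulation factor R = 1/(1 − e^(−kτ)) ≈ 1.1869.
Each bolus raises the concentration by D/Vd = 1492/209 ≈ 7.139 mg/L.
Cmax,ss = C₀/(1 − f) ≈ 7.139/0.8425 ≈ 8.474 mg/L.
Steady-state trough Cmin,ss = Cmax,ss·f ≈ 8.474 × 0.1575 ≈ 1.335 mg/L.

1.3 mg/L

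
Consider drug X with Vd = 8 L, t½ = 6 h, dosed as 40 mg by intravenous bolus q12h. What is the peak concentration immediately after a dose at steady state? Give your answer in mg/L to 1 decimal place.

6.7 mg/L

τ = 12 h = 2 half-lives, so f = (1/2)^2 = 0.25.
Accumulation ratio R = 1/(1 − f) = 1/0.75 = 4/3.
Single-dose peak C₀ = D/Vd = 40/8 = 5 mg/L.
Steady-state peak Cmax,ss = C₀·R = 5 × 4/3 ≈ 6.667 mg/L.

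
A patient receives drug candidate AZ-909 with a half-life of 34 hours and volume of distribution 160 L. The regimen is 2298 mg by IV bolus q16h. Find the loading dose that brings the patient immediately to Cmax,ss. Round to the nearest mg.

f = (1/2)^(16/34) ≈ 0.721670; accumulation ratio R = 1/(1−f) ≈ 3.59286.
Loading dose to hit Cmax,ss on first dose: D_load = D_maint·R ≈ 2298 × 3.59286 ≈ 8256.39 mg.

8256 mg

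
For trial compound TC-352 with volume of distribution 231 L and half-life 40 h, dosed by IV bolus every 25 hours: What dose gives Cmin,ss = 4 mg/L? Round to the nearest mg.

τ/t½ = 25/40 ≈ 0.625, so f = (1/2)^(25/40) ≈ 0.648420.
Cmin,ss = (D/Vd)·f/(1−f), so D = Cmin,ss·Vd·(1−f)/f.
D = 4 × 231 × (1−f)/f ≈ 4 × 231 × 0.54221 ≈ 501.00 mg.

501 mg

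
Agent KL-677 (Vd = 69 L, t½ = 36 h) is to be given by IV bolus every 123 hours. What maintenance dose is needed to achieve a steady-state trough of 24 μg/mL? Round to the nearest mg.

τ/t½ = 123/36 ≈ 3.4167, so f = (1/2)^(123/36) ≈ 0.093644.
Cmin,ss = (D/Vd)·f/(1−f), so D = Cmin,ss·Vd·(1−f)/f.
D = 24 × 69 × (1−f)/f ≈ 24 × 69 × 9.67874 ≈ 16027.99 mg.

16028 mg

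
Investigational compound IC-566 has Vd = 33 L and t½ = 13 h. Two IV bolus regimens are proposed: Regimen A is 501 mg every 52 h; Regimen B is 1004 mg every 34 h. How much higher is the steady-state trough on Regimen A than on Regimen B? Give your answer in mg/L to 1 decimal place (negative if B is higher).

Regimen A: f = (1/2)^(52/13) ≈ 0.0625; Cmin,ss = (501/33)·f/(1−f) ≈ 1.012 mg/L.
Regimen B: f = (1/2)^(34/13) ≈ 0.1632; Cmin,ss = (1004/33)·f/(1−f) ≈ 5.934 mg/L.
Difference ≈ 1.012 − 5.934 ≈ -4.922 mg/L.

-4.9 mg/L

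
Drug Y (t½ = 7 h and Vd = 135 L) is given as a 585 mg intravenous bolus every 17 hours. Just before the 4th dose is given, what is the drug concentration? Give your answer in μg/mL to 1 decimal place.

1.0 μg/mL

f = (1/2)^(τ/t½) = (1/2)^(17/7) ≈ 0.1857.
C₀ = D/Vd = 585/135 ≈ 4.333 μg/mL.
Before the 4th dose, 3 doses have been given. Superposition: Cmin = C₀·(f + f² + … + f^3).
≈ 4.333 × (0.1857 + 0.0345 + 0.0064) ≈ 4.333 × 0.2266 ≈ 0.982 μg/mL.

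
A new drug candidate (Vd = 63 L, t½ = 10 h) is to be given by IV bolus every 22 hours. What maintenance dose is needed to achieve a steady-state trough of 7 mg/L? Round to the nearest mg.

τ/t½ = 22/10 ≈ 2.2, so f = (1/2)^(22/10) ≈ 0.217638.
Cmin,ss = (D/Vd)·f/(1−f), so D = Cmin,ss·Vd·(1−f)/f.
D = 7 × 63 × (1−f)/f ≈ 7 × 63 × 3.59479 ≈ 1585.30 mg.

1585 mg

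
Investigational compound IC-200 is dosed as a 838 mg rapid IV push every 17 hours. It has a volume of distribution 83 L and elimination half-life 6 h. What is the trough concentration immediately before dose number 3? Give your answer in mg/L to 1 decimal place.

1.6 mg/L

f = (1/2)^(τ/t½) = (1/2)^(17/6) ≈ 0.1403.
C₀ = D/Vd = 838/83 ≈ 10.096 mg/L.
Before the 3rd dose, 2 doses have been given. Superposition: Cmin = C₀·(f + f²).
≈ 10.096 × (0.1403 + 0.0197) ≈ 10.096 × 0.1600 ≈ 1.615 mg/L.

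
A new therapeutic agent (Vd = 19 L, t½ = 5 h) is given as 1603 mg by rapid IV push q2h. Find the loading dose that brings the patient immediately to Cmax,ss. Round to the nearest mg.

6620 mg

f = (1/2)^(2/5) ≈ 0.757858; accumulation ratio R = 1/(1−f) ≈ 4.12981.
Loading dose to hit Cmax,ss on first dose: D_load = D_maint·R ≈ 1603 × 4.12981 ≈ 6620.09 mg.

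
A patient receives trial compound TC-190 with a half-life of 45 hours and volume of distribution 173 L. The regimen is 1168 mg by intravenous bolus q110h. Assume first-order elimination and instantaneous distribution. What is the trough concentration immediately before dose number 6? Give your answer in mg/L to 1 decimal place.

f = (1/2)^(τ/t½) = (1/2)^(110/45) ≈ 0.1837.
C₀ = D/Vd = 1168/173 ≈ 6.751 mg/L.
Before the 6th dose, 5 doses have been given. Superposition: Cmin = C₀·(f + f² + … + f^5).
≈ 6.751 × (0.1837 + 0.0337 + 0.0062 + 0.0011 + 0.0002) ≈ 6.751 × 0.2249 ≈ 1.518 mg/L.

1.5 mg/L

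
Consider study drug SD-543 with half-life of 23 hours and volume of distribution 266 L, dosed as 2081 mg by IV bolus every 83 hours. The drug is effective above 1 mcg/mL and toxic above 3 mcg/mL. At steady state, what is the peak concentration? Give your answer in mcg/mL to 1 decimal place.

8.5 mcg/mL

k = ln2/t½ = ln2/23 ≈ 0.030137 h⁻¹; fraction remaining f = e^(−kτ) = e^(−0.030137×83) ≈ 0.0820.
At steady state, accumulation factor R = 1/(1 − e^(−kτ)) ≈ 1.0893.
Single-dose peak C₀ = D/Vd = 2081/266 ≈ 7.823 mcg/mL.
Cmax,ss = C₀/(1 − f) ≈ 7.823/0.9180 ≈ 8.522 mcg/mL.
Peak 8.5 mcg/mL vs MTC 3 mcg/mL: exceeds toxic threshold.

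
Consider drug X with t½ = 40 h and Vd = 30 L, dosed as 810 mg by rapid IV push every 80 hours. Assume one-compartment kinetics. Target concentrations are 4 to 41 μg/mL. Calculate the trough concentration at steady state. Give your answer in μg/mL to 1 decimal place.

9.0 μg/mL

The dosing interval is 2 half-lives, so f = 2^(−2) = 0.25.
Accumulation ratio R = 1/(1 − f) = 1/0.75 = 4/3.
Single-dose peak C₀ = D/Vd = 810/30 = 27 μg/mL.
Steady-state peak Cmax,ss = C₀·R = 27 × 4/3 ≈ 36.000 μg/mL.
Steady-state trough Cmin,ss = Cmax,ss·f ≈ 36.000 × 0.25 ≈ 9.000 μg/mL.
Trough 9.0 μg/mL vs MEC 4 μg/mL: adequate.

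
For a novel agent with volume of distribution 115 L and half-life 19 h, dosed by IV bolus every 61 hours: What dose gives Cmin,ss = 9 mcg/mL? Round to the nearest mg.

τ/t½ = 61/19 ≈ 3.2105, so f = (1/2)^(61/19) ≈ 0.108028.
Cmin,ss = (D/Vd)·f/(1−f), so D = Cmin,ss·Vd·(1−f)/f.
D = 9 × 115 × (1−f)/f ≈ 9 × 115 × 8.25686 ≈ 8545.85 mg.

8546 mg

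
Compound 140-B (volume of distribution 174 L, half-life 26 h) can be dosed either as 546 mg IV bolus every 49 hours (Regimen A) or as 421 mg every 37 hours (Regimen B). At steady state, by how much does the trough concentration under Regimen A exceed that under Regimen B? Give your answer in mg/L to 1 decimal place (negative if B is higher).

-0.3 mg/L

Regimen A: f = (1/2)^(49/26) ≈ 0.2708; Cmin,ss = (546/174)·f/(1−f) ≈ 1.165 mg/L.
Regimen B: f = (1/2)^(37/26) ≈ 0.3729; Cmin,ss = (421/174)·f/(1−f) ≈ 1.439 mg/L.
Difference ≈ 1.165 − 1.439 ≈ -0.274 mg/L.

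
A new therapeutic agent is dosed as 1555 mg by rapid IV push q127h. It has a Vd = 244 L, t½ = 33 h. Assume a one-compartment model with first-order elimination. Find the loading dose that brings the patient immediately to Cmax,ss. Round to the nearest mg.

f = (1/2)^(127/33) ≈ 0.069421; accumulation ratio R = 1/(1−f) ≈ 1.07460.
Loading dose to hit Cmax,ss on first dose: D_load = D_maint·R ≈ 1555 × 1.07460 ≈ 1671.00 mg.

1671 mg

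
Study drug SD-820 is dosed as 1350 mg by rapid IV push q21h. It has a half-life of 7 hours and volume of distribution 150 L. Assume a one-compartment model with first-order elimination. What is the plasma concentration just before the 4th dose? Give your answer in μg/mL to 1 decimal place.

1.3 μg/mL

f = (1/2)^(τ/t½) = (1/2)^(21/7) ≈ 0.1250.
C₀ = D/Vd = 1350/150 ≈ 9.000 μg/mL.
Before the 4th dose, 3 doses have been given. Superposition: Cmin = C₀·(f + f² + … + f^3).
≈ 9.000 × (0.1250 + 0.0156 + 0.0020) ≈ 9.000 × 0.1426 ≈ 1.283 μg/mL.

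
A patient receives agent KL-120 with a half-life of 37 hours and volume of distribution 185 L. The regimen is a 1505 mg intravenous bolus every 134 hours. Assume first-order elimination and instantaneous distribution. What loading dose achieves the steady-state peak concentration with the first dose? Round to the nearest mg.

f = (1/2)^(134/37) ≈ 0.081242; accumulation ratio R = 1/(1−f) ≈ 1.08843.
Loading dose to hit Cmax,ss on first dose: D_load = D_maint·R ≈ 1505 × 1.08843 ≈ 1638.09 mg.

1638 mg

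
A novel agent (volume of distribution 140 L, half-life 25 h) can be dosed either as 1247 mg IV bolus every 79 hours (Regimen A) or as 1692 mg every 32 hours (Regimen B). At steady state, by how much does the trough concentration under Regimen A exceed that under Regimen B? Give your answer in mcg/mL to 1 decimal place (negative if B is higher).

Regimen A: f = (1/2)^(79/25) ≈ 0.1119; Cmin,ss = (1247/140)·f/(1−f) ≈ 1.122 mcg/mL.
Regimen B: f = (1/2)^(32/25) ≈ 0.4118; Cmin,ss = (1692/140)·f/(1−f) ≈ 8.461 mcg/mL.
Difference ≈ 1.122 − 8.461 ≈ -7.339 mcg/mL.

-7.3 mcg/mL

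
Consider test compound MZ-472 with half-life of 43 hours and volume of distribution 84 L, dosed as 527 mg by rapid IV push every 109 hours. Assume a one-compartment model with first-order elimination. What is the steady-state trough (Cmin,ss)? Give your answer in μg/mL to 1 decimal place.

Over one 109-h interval, 109/43 ≈ 2.5349 half-lives elapse, leaving f ≈ 0.1726 of each dose.
At steady state, accumulation factor R = 1/(1 − e^(−kτ)) ≈ 1.2086.
Single-dose peak C₀ = D/Vd = 527/84 ≈ 6.274 μg/mL.
Steady-state peak Cmax,ss = C₀·R ≈ 6.274 × 1.2086 ≈ 7.583 μg/mL.
Steady-state trough Cmin,ss = Cmax,ss·f ≈ 7.583 × 0.1726 ≈ 1.309 μg/mL.

1.3 μg/mL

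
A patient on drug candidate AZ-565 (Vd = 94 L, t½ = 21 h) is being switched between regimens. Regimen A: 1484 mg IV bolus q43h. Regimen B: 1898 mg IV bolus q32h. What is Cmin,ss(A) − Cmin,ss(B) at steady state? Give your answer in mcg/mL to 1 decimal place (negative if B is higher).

-5.7 mcg/mL

Regimen A: f = (1/2)^(43/21) ≈ 0.2419; Cmin,ss = (1484/94)·f/(1−f) ≈ 5.038 mcg/mL.
Regimen B: f = (1/2)^(32/21) ≈ 0.3478; Cmin,ss = (1898/94)·f/(1−f) ≈ 10.768 mcg/mL.
Difference ≈ 5.038 − 10.768 ≈ -5.730 mcg/mL.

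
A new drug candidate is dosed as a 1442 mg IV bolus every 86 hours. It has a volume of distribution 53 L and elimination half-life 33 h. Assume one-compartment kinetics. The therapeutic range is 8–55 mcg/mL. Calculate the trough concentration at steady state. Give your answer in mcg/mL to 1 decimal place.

τ/t½ = 86/33 ≈ 2.6061, so fraction remaining f = (1/2)^(86/33) ≈ 0.1642.
Accumulation ratio R = 1/(1 − f) ≈ 1/0.8358 ≈ 1.1965.
Each bolus raises the concentration by D/Vd = 1442/53 ≈ 27.208 mcg/mL.
Steady-state peak Cmax,ss = C₀·R ≈ 27.208 × 1.1965 ≈ 32.554 mcg/mL.
Steady-state trough Cmin,ss = Cmax,ss·f ≈ 32.554 × 0.1642 ≈ 5.345 mcg/mL.
Trough 5.3 mcg/mL vs MEC 8 mcg/mL: subtherapeutic.

5.3 mcg/mL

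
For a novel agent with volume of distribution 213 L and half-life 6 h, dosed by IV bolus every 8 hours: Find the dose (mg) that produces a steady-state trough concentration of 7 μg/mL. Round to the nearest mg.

τ/t½ = 8/6 ≈ 1.3333, so f = (1/2)^(8/6) ≈ 0.396850.
Cmin,ss = (D/Vd)·f/(1−f), so D = Cmin,ss·Vd·(1−f)/f.
D = 7 × 213 × (1−f)/f ≈ 7 × 213 × 1.51984 ≈ 2266.08 mg.

2266 mg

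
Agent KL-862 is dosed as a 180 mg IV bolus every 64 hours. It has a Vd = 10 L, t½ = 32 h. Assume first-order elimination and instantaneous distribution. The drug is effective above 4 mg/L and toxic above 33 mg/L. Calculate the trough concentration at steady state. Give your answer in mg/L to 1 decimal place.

τ = 64 h = 2 half-lives, so f = (1/2)^2 = 0.25.
At steady state, R = 1/(1 − 0.25) = 4/3.
Single-dose peak C₀ = D/Vd = 180/10 = 18 mg/L.
Steady-state peak Cmax,ss = C₀·R = 18 × 4/3 ≈ 24.000 mg/L.
Steady-state trough Cmin,ss = Cmax,ss·f ≈ 24.000 × 0.25 ≈ 6.000 mg/L.
Trough 6.0 mg/L vs MEC 4 mg/L: adequate.

6.0 mg/L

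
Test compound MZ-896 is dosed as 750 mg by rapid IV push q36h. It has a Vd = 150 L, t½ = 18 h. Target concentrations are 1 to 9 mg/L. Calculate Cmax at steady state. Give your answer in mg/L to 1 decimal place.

6.7 mg/L

The dosing interval is 2 half-lives, so f = 2^(−2) = 0.25.
Accumulation ratio R = 1/(1 − f) = 1/0.75 = 4/3.
Single-dose peak C₀ = D/Vd = 750/150 = 5 mg/L.
Steady-state peak Cmax,ss = C₀·R = 5 × 4/3 ≈ 6.667 mg/L.
Peak 6.7 mg/L vs MTC 9 mg/L: below toxic threshold.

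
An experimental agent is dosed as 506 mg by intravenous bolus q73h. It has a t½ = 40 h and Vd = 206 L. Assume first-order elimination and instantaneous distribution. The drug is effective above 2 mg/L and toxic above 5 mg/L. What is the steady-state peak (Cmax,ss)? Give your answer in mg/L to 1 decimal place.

τ/t½ = 73/40 ≈ 1.825, so fraction remaining f = (1/2)^(73/40) ≈ 0.2822.
Accumulation ratio R = 1/(1 − f) ≈ 1/0.7178 ≈ 1.3931.
Single-dose peak C₀ = D/Vd = 506/206 ≈ 2.456 mg/L.
Steady-state peak Cmax,ss = C₀·R ≈ 2.456 × 1.3931 ≈ 3.421 mg/L.
Peak 3.4 mg/L vs MTC 5 mg/L: below toxic threshold.

3.4 mg/L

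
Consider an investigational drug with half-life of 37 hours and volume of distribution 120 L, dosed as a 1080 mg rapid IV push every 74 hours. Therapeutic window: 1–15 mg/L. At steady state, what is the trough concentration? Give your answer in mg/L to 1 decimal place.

τ = 74 h = 2 half-lives, so f = (1/2)^2 = 0.25.
At steady state, R = 1/(1 − 0.25) = 4/3.
Single-dose peak C₀ = D/Vd = 1080/120 = 9 mg/L.
Steady-state peak Cmax,ss = C₀·R = 9 × 4/3 ≈ 12.000 mg/L.
Steady-state trough Cmin,ss = Cmax,ss·f ≈ 12.000 × 0.25 ≈ 3.000 mg/L.
Trough 3.0 mg/L vs MEC 1 mg/L: adequate.

3.0 mg/L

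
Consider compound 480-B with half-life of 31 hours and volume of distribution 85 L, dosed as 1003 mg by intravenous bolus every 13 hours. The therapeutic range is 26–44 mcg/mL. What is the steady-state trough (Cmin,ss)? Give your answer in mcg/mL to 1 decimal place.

τ/t½ = 13/31 ≈ 0.41935, so fraction remaining f = (1/2)^(13/31) ≈ 0.7478.
Accumulation ratio R = 1/(1 − f) ≈ 1/0.2522 ≈ 3.9651.
Each bolus raises the concentration by D/Vd = 1003/85 ≈ 11.800 mcg/mL.
Cmax,ss = C₀/(1 − f) ≈ 11.800/0.2522 ≈ 46.788 mcg/mL.
One interval later, Cmin,ss = Cmax,ss·e^(−kτ) ≈ 46.788 × 0.7478 ≈ 34.988 mcg/mL.
Trough 35.0 mcg/mL vs MEC 26 mcg/mL: adequate.

35.0 mcg/mL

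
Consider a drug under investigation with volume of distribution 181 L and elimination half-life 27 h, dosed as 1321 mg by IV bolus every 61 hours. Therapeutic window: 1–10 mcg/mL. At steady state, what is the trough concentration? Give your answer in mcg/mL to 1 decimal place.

1.9 mcg/mL

τ/t½ = 61/27 ≈ 2.2593, so fraction remaining f = (1/2)^(61/27) ≈ 0.2089.
At steady state, accumulation factor R = 1/(1 − e^(−kτ)) ≈ 1.2641.
Single-dose peak C₀ = D/Vd = 1321/181 ≈ 7.298 mcg/mL.
Steady-state peak Cmax,ss = C₀·R ≈ 7.298 × 1.2641 ≈ 9.225 mcg/mL.
One interval later, Cmin,ss = Cmax,ss·e^(−kτ) ≈ 9.225 × 0.2089 ≈ 1.927 mcg/mL.
Trough 1.9 mcg/mL vs MEC 1 mcg/mL: adequate.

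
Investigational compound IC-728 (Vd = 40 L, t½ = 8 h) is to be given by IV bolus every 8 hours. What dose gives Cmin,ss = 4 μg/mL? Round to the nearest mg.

τ/t½ = 8/8 ≈ 1, so f = (1/2)^(8/8) ≈ 0.500000.
Cmin,ss = (D/Vd)·f/(1−f), so D = Cmin,ss·Vd·(1−f)/f.
D = 4 × 40 × (1−f)/f ≈ 4 × 40 × 1.00000 ≈ 160.00 mg.

160 mg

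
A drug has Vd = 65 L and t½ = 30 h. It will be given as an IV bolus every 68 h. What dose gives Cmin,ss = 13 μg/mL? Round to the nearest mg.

3221 mg

τ/t½ = 68/30 ≈ 2.2667, so f = (1/2)^(68/30) ≈ 0.207809.
Cmin,ss = (D/Vd)·f/(1−f), so D = Cmin,ss·Vd·(1−f)/f.
D = 13 × 65 × (1−f)/f ≈ 13 × 65 × 3.81211 ≈ 3221.23 mg.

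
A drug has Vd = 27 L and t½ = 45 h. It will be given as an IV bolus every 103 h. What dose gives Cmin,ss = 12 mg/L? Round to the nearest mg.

τ/t½ = 103/45 ≈ 2.2889, so f = (1/2)^(103/45) ≈ 0.204633.
Cmin,ss = (D/Vd)·f/(1−f), so D = Cmin,ss·Vd·(1−f)/f.
D = 12 × 27 × (1−f)/f ≈ 12 × 27 × 3.88680 ≈ 1259.32 mg.

1259 mg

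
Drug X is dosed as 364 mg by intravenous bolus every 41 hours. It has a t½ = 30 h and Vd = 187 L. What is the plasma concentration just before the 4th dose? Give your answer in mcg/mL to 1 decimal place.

f = (1/2)^(τ/t½) = (1/2)^(41/30) ≈ 0.3878.
C₀ = D/Vd = 364/187 ≈ 1.947 mcg/mL.
Before the 4th dose, 3 doses have been given. Superposition: Cmin = C₀·(f + f² + … + f^3).
≈ 1.947 × (0.3878 + 0.1504 + 0.0583) ≈ 1.947 × 0.5965 ≈ 1.161 mcg/mL.

1.2 mcg/mL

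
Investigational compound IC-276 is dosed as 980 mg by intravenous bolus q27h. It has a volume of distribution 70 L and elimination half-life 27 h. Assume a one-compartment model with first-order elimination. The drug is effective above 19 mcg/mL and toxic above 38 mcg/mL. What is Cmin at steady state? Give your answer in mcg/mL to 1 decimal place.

14.0 mcg/mL

The dosing interval is 1 half-life, so f = 2^(−1) = 0.5.
Accumulation ratio R = 1/(1 − f) = 1/0.5 = 2/1.
Single-dose peak C₀ = D/Vd = 980/70 = 14 mcg/mL.
Steady-state peak Cmax,ss = C₀·R = 14 × 2/1 ≈ 28.000 mcg/mL.
Steady-state trough Cmin,ss = Cmax,ss·f ≈ 28.000 × 0.5 ≈ 14.000 mcg/mL.
Trough 14.0 mcg/mL vs MEC 19 mcg/mL: subtherapeutic.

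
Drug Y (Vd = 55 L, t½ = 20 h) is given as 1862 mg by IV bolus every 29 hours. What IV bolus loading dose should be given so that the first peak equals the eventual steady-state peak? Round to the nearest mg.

2937 mg

f = (1/2)^(29/20) ≈ 0.366021; accumulation ratio R = 1/(1−f) ≈ 1.57734.
Loading dose to hit Cmax,ss on first dose: D_load = D_maint·R ≈ 1862 × 1.57734 ≈ 2937.01 mg.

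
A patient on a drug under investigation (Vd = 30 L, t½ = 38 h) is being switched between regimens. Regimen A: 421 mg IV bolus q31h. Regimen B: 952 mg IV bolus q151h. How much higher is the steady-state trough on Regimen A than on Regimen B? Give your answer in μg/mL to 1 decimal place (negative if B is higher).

Regimen A: f = (1/2)^(31/38) ≈ 0.5681; Cmin,ss = (421/30)·f/(1−f) ≈ 18.459 μg/mL.
Regimen B: f = (1/2)^(151/38) ≈ 0.0637; Cmin,ss = (952/30)·f/(1−f) ≈ 2.159 μg/mL.
Difference ≈ 18.459 − 2.159 ≈ 16.300 μg/mL.

16.3 μg/mL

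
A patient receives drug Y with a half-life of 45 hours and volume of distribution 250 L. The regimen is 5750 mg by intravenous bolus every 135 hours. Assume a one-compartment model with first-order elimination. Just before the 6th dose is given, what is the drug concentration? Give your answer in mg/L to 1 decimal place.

f = (1/2)^(τ/t½) = (1/2)^(135/45) ≈ 0.1250.
C₀ = D/Vd = 5750/250 ≈ 23.000 mg/L.
Before the 6th dose, 5 doses have been given. Superposition: Cmin = C₀·(f + f² + … + f^5).
≈ 23.000 × (0.1250 + 0.0156 + 0.0020 + 0.0002 + 0.0000) ≈ 23.000 × 0.1428 ≈ 3.284 mg/L.

3.3 mg/L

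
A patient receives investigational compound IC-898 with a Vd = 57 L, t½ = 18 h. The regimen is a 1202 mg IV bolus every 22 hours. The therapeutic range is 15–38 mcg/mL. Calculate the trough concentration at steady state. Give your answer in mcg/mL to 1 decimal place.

Over one 22-h interval, 22/18 ≈ 1.2222 half-lives elapse, leaving f ≈ 0.4286 of each dose.
Single-dose peak C₀ = D/Vd = 1202/57 ≈ 21.088 mcg/mL.
Steady-state trough Cmin,ss = C₀·f/(1−f) ≈ 21.088 × 0.4286/0.5714 ≈ 15.818 mcg/mL.
Trough 15.8 mcg/mL vs MEC 15 mcg/mL: adequate.

15.8 mcg/mL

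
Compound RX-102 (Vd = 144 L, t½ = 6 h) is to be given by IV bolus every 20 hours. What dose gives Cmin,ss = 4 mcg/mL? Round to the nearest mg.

5230 mg

τ/t½ = 20/6 ≈ 3.3333, so f = (1/2)^(20/6) ≈ 0.099213.
Cmin,ss = (D/Vd)·f/(1−f), so D = Cmin,ss·Vd·(1−f)/f.
D = 4 × 144 × (1−f)/f ≈ 4 × 144 × 9.07932 ≈ 5229.69 mg.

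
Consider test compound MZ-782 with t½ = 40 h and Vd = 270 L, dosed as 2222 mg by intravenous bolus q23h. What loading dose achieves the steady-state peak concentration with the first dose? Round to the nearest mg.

f = (1/2)^(23/40) ≈ 0.671286; accumulation ratio R = 1/(1−f) ≈ 3.04216.
Loading dose to hit Cmax,ss on first dose: D_load = D_maint·R ≈ 2222 × 3.04216 ≈ 6759.68 mg.

6760 mg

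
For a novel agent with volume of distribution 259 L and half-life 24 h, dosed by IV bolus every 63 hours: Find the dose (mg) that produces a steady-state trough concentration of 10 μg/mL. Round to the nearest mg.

τ/t½ = 63/24 ≈ 2.625, so f = (1/2)^(63/24) ≈ 0.162105.
Cmin,ss = (D/Vd)·f/(1−f), so D = Cmin,ss·Vd·(1−f)/f.
D = 10 × 259 × (1−f)/f ≈ 10 × 259 × 5.16884 ≈ 13387.30 mg.

13387 mg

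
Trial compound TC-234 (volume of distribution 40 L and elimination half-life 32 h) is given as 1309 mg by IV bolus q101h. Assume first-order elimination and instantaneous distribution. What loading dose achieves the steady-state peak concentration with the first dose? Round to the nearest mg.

f = (1/2)^(101/32) ≈ 0.112169; accumulation ratio R = 1/(1−f) ≈ 1.12634.
Loading dose to hit Cmax,ss on first dose: D_load = D_maint·R ≈ 1309 × 1.12634 ≈ 1474.38 mg.

1474 mg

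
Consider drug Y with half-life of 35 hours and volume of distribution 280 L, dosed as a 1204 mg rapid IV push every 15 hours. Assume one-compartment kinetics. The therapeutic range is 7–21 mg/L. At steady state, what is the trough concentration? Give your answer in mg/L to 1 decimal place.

12.4 mg/L

τ/t½ = 15/35 ≈ 0.42857, so fraction remaining f = (1/2)^(15/35) ≈ 0.7430.
Each bolus raises the concentration by D/Vd = 1204/280 ≈ 4.300 mg/L.
Steady-state trough Cmin,ss = C₀·f/(1−f) ≈ 4.300 × 0.7430/0.2570 ≈ 12.432 mg/L.
Trough 12.4 mg/L vs MEC 7 mg/L: adequate.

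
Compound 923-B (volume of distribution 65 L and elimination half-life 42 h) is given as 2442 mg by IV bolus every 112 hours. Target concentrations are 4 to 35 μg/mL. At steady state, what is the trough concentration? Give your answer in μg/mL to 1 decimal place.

7.0 μg/mL

Over one 112-h interval, 112/42 ≈ 2.6667 half-lives elapse, leaving f ≈ 0.1575 of each dose.
At steady state, accumulation factor R = 1/(1 − e^(−kτ)) ≈ 1.1869.
Single-dose peak C₀ = D/Vd = 2442/65 ≈ 37.569 μg/mL.
Cmax,ss = C₀/(1 − f) ≈ 37.569/0.8425 ≈ 44.592 μg/mL.
Steady-state trough Cmin,ss = Cmax,ss·f ≈ 44.592 × 0.1575 ≈ 7.023 μg/mL.
Trough 7.0 μg/mL vs MEC 4 μg/mL: adequate.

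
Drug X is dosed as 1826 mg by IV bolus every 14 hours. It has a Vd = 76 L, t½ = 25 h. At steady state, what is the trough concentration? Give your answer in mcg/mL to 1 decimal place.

50.7 mcg/mL

k = ln2/t½ = ln2/25 ≈ 0.027726 h⁻¹; fraction remaining f = e^(−kτ) = e^(−0.027726×14) ≈ 0.6783.
Single-dose peak C₀ = D/Vd = 1826/76 ≈ 24.026 mcg/mL.
Steady-state trough Cmin,ss = C₀·f/(1−f) ≈ 24.026 × 0.6783/0.3217 ≈ 50.658 mcg/mL.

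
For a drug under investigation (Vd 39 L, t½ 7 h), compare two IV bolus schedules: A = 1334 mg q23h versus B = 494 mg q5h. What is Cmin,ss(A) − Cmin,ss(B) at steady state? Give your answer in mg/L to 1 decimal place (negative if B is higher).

Regimen A: f = (1/2)^(23/7) ≈ 0.1025; Cmin,ss = (1334/39)·f/(1−f) ≈ 3.906 mg/L.
Regimen B: f = (1/2)^(5/7) ≈ 0.6095; Cmin,ss = (494/39)·f/(1−f) ≈ 19.770 mg/L.
Difference ≈ 3.906 − 19.770 ≈ -15.864 mg/L.

-15.9 mg/L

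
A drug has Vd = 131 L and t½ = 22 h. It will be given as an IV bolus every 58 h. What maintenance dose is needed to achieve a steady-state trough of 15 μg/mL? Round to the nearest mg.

10253 mg

τ/t½ = 58/22 ≈ 2.6364, so f = (1/2)^(58/22) ≈ 0.160833.
Cmin,ss = (D/Vd)·f/(1−f), so D = Cmin,ss·Vd·(1−f)/f.
D = 15 × 131 × (1−f)/f ≈ 15 × 131 × 5.21763 ≈ 10252.64 mg.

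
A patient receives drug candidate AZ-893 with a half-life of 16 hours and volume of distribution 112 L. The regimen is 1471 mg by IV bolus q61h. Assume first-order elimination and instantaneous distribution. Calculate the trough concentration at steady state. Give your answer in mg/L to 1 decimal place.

τ/t½ = 61/16 ≈ 3.8125, so fraction remaining f = (1/2)^(61/16) ≈ 0.0712.
Single-dose peak C₀ = D/Vd = 1471/112 ≈ 13.134 mg/L.
Steady-state trough Cmin,ss = C₀·f/(1−f) ≈ 13.134 × 0.0712/0.9288 ≈ 1.007 mg/L.

1.0 mg/L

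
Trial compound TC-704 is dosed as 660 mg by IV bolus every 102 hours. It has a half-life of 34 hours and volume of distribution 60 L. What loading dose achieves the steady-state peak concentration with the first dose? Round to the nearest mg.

754 mg

f = (1/2)^(102/34) ≈ 0.125000; accumulation ratio R = 1/(1−f) ≈ 1.14286.
Loading dose to hit Cmax,ss on first dose: D_load = D_maint·R ≈ 660 × 1.14286 ≈ 754.29 mg.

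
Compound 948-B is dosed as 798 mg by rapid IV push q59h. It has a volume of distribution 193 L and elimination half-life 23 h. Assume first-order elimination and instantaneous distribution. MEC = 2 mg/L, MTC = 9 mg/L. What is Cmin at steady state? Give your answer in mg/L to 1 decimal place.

0.8 mg/L

k = ln2/t½ = ln2/23 ≈ 0.030137 h⁻¹; fraction remaining f = e^(−kτ) = e^(−0.030137×59) ≈ 0.1690.
At steady state, accumulation factor R = 1/(1 − e^(−kτ)) ≈ 1.2034.
Each bolus raises the concentration by D/Vd = 798/193 ≈ 4.135 mg/L.
Cmax,ss = C₀/(1 − f) ≈ 4.135/0.8310 ≈ 4.976 mg/L.
One interval later, Cmin,ss = Cmax,ss·e^(−kτ) ≈ 4.976 × 0.1690 ≈ 0.841 mg/L.
Trough 0.8 mg/L vs MEC 2 mg/L: subtherapeutic.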